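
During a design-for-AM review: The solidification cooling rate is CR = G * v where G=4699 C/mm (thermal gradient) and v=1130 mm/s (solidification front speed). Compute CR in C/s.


CR = 4699 * 1130 = 5309870 C/s


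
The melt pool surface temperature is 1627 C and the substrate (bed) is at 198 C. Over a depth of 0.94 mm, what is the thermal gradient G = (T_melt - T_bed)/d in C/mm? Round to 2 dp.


G = (1627-198)/0.94 = 1520.21 C/mm


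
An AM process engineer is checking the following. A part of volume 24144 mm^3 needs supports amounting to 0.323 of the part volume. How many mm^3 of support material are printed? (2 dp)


V_support = 24144 * 0.323 = 7798.51 mm^3


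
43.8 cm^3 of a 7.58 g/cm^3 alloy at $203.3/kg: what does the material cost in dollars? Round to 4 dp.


Mass = 43.8*7.58/1000 = 0.332004 kg
Cost = 0.332004 * 203.3 = 67.4964 $


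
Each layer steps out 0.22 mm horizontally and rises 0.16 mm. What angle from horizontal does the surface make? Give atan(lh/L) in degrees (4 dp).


angle = atan(0.16/0.22) = 36.0274 degrees


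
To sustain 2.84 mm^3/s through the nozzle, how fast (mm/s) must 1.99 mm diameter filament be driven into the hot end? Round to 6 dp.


A = pi*(1.99/2)^2 = 3.110255
v = 2.84 / 3.110255 = 0.913108 mm/s


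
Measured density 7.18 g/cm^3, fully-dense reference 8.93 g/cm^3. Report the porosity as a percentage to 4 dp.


Porosity = (1-7.18/8.93)*100 = 19.5969 %


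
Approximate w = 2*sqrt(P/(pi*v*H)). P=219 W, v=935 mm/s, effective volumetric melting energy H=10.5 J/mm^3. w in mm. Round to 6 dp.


w = 2*sqrt(219/(pi*935*10.5)) = 0.16853 mm


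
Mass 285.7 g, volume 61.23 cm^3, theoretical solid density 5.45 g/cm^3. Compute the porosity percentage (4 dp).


rho_part = 285.7 / 61.23 = 4.66601339 g/cm^3
Porosity = (1 - 4.66601339/5.45)*100 = 14.3851 %


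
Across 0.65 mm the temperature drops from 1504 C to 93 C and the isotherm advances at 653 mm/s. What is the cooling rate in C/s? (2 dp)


G = (1504-93)/0.65 = 2170.76923077 C/mm
CR = 2170.76923077 * 653 = 1417512.31 C/s


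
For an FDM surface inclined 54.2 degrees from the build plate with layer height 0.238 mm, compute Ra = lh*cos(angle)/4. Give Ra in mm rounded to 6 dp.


Ra = 0.238 * cos(54.2) / 4 = 0.034805 mm


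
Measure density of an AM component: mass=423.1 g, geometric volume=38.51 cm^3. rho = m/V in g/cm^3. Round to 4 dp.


rho = 423.1 / 38.51 = 10.9868 g/cm^3


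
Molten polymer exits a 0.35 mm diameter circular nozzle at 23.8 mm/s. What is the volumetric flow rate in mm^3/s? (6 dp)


A = pi*(0.35/2)^2 = 0.09621128 mm^2
Q = 0.09621128 * 23.8 = 2.289828 mm^3/s


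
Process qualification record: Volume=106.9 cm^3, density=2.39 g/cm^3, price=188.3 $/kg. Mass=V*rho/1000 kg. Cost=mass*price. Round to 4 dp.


Mass = 106.9*2.39/1000 = 0.255491 kg
Cost = 0.255491 * 188.3 = 48.109 $


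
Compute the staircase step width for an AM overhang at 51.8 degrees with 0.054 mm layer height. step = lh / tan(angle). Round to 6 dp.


step = 0.054 / tan(51.8) = 0.042494 mm


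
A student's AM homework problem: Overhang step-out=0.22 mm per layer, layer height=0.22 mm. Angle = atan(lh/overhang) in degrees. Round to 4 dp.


angle = atan(0.22/0.22) = 45.0 degrees


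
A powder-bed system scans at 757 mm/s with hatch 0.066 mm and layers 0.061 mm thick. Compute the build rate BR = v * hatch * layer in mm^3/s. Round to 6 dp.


Rate = 757 * 0.066 * 0.061 = 3.047682 mm^3/s


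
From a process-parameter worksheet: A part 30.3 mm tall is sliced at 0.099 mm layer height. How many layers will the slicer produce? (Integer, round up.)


Layers = ceil(30.3/0.099) = 307


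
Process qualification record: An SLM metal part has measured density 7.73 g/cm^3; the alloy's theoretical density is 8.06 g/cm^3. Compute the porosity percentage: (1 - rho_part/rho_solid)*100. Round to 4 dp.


Porosity = (1-7.73/8.06)*100 = 4.0943 %


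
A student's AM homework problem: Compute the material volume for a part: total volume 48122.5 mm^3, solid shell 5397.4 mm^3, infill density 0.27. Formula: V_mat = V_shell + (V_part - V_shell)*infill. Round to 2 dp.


V_infill = (48122.5 - 5397.4) * 0.27 = 11535.78
V_total = 5397.4 + 11535.78 = 16933.18 mm^3


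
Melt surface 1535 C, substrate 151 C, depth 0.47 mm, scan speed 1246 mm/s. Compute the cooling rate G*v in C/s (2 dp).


G = (1535-151)/0.47 = 2944.68085106 C/mm
CR = 2944.68085106 * 1246 = 3669072.34 C/s


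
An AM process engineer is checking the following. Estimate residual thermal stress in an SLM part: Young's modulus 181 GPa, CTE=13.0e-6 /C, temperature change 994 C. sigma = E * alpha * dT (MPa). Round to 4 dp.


sigma = 181*1000 * 13.0e-6 * 994 = 2338.882 MPa


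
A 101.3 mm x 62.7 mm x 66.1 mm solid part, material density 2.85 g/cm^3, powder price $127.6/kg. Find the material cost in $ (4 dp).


V = 101.3 * 62.7 * 66.1 = 419834.811 mm^3 = 419.834811 cm^3
Mass = 419.834811 * 2.85 / 1000 = 1.19652921 kg
Cost = 1.19652921 * 127.6 = 152.6771 $


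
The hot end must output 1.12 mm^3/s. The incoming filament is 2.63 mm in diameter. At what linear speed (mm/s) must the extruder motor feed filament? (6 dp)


A = pi*(2.63/2)^2 = 5.432521
v = 1.12 / 5.432521 = 0.206166 mm/s


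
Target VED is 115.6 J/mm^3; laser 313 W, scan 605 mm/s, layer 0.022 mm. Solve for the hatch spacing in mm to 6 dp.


h = 313 / (115.6*605*0.022) = 0.203427 mm


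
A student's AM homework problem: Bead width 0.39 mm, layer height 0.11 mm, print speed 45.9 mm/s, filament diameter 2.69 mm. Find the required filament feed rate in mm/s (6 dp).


Q = 0.39 * 0.11 * 45.9 = 1.96911 mm^3/s
A_fil = pi*(2.69/2)^2 = 5.68321965 mm^2
v_feed = 1.96911 / 5.68321965 = 0.346478 mm/s


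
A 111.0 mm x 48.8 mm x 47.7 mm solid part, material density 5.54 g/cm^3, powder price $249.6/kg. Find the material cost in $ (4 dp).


V = 111.0 * 48.8 * 47.7 = 258381.36 mm^3 = 258.38136 cm^3
Mass = 258.38136 * 5.54 / 1000 = 1.43143273 kg
Cost = 1.43143273 * 249.6 = 357.2856 $


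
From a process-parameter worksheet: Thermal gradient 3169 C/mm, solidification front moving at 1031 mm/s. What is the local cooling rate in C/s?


CR = 3169 * 1031 = 3267239 C/s


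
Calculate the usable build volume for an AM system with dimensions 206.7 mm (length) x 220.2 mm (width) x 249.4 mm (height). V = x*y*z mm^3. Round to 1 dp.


V = 206.7 * 220.2 * 249.4 = 11351525.8 mm^3


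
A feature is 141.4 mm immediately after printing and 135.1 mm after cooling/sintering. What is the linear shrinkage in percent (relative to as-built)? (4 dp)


Shrinkage = ((141.4-135.1)/141.4)*100 = 4.4554 %


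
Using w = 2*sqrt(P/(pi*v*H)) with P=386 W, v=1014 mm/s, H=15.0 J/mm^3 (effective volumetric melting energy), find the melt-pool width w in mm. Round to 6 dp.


w = 2*sqrt(386/(pi*1014*15.0)) = 0.179756 mm


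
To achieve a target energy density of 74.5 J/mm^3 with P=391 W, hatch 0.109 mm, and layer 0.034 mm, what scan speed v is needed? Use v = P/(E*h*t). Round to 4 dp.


v = 391 / (74.5*0.109*0.034) = 1416.169 mm/s


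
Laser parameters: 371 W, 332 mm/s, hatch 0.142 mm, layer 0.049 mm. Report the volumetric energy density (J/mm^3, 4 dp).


E = 371 / (332*0.142*0.049) = 160.6022 J/mm^3


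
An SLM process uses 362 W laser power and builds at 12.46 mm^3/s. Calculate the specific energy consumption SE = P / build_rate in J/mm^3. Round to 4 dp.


SE = 362 / 12.46 = 29.053 J/mm^3


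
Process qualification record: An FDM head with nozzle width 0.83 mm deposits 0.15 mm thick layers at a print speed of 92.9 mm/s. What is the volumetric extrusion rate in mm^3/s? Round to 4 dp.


Rate = 0.83 * 0.15 * 92.9 = 11.5661 mm^3/s


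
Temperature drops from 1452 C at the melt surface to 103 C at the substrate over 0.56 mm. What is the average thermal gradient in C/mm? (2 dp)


G = (1452-103)/0.56 = 2408.93 C/mm


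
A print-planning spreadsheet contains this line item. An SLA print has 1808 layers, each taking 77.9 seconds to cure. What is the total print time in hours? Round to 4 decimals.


t = 1808 * 77.9 / 3600 = 39.1231 hrs


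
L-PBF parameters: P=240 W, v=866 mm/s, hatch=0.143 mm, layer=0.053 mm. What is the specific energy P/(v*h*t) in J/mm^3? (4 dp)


Build rate = 866 * 0.143 * 0.053 = 6.563414 mm^3/s
SE = 240 / 6.563414 = 36.5663 J/mm^3


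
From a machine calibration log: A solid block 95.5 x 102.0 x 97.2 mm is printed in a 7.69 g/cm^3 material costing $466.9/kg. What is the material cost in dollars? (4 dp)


V = 95.5 * 102.0 * 97.2 = 946825.2 mm^3 = 946.8252 cm^3
Mass = 946.8252 * 7.69 / 1000 = 7.28108579 kg
Cost = 7.28108579 * 466.9 = 3399.539 $


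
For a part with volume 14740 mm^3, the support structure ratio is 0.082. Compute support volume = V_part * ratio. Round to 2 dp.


V_support = 14740 * 0.082 = 1208.68 mm^3


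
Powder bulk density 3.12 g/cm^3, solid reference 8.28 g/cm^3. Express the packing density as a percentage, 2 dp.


Packing = (3.12/8.28)*100 = 37.68 %


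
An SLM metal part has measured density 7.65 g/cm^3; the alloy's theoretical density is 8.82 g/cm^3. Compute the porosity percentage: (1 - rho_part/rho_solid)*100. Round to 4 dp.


Porosity = (1-7.65/8.82)*100 = 13.2653 %


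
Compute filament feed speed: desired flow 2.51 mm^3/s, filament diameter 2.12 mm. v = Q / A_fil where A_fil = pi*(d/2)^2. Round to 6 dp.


A = pi*(2.12/2)^2 = 3.529894
v = 2.51 / 3.529894 = 0.71107 mm/s


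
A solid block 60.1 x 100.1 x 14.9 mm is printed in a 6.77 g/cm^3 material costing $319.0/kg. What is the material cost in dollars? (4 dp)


V = 60.1 * 100.1 * 14.9 = 89638.549 mm^3 = 89.638549 cm^3
Mass = 89.638549 * 6.77 / 1000 = 0.60685298 kg
Cost = 0.60685298 * 319.0 = 193.5861 $


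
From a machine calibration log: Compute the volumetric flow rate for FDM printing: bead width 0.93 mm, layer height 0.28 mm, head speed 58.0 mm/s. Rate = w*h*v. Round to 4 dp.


Rate = 0.93 * 0.28 * 58.0 = 15.1032 mm^3/s


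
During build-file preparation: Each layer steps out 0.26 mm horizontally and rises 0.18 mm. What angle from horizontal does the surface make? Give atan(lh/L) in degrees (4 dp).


angle = atan(0.18/0.26) = 34.6952 degrees


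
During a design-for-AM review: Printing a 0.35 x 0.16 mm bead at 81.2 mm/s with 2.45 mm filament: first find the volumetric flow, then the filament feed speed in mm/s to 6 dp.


Q = 0.35 * 0.16 * 81.2 = 4.5472 mm^3/s
A_fil = pi*(2.45/2)^2 = 4.71435248 mm^2
v_feed = 4.5472 / 4.71435248 = 0.964544 mm/s


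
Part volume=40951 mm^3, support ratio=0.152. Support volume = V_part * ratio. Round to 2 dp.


V_support = 40951 * 0.152 = 6224.55 mm^3


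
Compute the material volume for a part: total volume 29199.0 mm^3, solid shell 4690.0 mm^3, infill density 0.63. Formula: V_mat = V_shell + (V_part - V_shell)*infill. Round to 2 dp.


V_infill = (29199.0 - 4690.0) * 0.63 = 15440.67
V_total = 4690.0 + 15440.67 = 20130.67 mm^3


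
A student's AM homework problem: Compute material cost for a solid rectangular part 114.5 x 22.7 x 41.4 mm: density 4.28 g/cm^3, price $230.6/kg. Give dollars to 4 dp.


V = 114.5 * 22.7 * 41.4 = 107604.81 mm^3 = 107.60481 cm^3
Mass = 107.60481 * 4.28 / 1000 = 0.46054859 kg
Cost = 0.46054859 * 230.6 = 106.2025 $


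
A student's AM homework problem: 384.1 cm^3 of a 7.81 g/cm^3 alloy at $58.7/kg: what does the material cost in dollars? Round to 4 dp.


Mass = 384.1*7.81/1000 = 2.999821 kg
Cost = 2.999821 * 58.7 = 176.0895 $


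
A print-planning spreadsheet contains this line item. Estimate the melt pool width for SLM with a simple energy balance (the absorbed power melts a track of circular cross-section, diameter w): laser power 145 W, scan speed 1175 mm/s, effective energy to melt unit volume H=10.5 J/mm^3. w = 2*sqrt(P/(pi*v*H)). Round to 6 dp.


w = 2*sqrt(145/(pi*1175*10.5)) = 0.122328 mm


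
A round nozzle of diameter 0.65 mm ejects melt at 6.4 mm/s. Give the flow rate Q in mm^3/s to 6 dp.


A = pi*(0.65/2)^2 = 0.33183072 mm^2
Q = 0.33183072 * 6.4 = 2.123717 mm^3/s


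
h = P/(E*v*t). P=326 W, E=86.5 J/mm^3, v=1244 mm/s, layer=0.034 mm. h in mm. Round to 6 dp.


h = 326 / (86.5*1244*0.034) = 0.089105 mm


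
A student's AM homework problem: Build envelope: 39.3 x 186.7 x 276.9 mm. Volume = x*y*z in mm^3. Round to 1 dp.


V = 39.3 * 186.7 * 276.9 = 2031701.1 mm^3


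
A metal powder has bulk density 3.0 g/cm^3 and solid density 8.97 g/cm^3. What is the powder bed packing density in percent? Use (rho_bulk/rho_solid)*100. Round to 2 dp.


Packing = (3.0/8.97)*100 = 33.44 %


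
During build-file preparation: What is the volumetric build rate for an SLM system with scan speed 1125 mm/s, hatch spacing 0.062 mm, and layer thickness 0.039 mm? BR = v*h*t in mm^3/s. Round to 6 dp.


Rate = 1125 * 0.062 * 0.039 = 2.72025 mm^3/s


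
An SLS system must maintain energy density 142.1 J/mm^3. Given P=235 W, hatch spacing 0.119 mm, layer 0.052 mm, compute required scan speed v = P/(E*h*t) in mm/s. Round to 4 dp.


v = 235 / (142.1*0.119*0.052) = 267.2535 mm/s


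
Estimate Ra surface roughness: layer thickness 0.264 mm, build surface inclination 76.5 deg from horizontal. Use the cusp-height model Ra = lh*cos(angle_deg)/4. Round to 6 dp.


Ra = 0.264 * cos(76.5) / 4 = 0.015407 mm


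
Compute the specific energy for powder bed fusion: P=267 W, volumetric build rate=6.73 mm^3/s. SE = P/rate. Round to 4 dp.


SE = 267 / 6.73 = 39.6731 J/mm^3


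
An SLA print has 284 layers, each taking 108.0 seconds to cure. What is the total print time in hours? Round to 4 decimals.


t = 284 * 108.0 / 3600 = 8.52 hrs


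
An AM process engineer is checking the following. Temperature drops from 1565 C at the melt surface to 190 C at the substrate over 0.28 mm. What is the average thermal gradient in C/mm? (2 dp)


G = (1565-190)/0.28 = 4910.71 C/mm


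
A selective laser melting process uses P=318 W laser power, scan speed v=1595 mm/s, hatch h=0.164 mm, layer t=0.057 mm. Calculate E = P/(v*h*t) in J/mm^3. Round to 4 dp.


E = 318 / (1595*0.164*0.057) = 21.3279 J/mm^3


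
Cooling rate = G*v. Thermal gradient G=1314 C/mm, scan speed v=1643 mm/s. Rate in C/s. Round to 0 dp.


CR = 1314 * 1643 = 2158902 C/s


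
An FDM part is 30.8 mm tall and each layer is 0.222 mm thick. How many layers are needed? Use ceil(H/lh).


Layers = ceil(30.8/0.222) = 139


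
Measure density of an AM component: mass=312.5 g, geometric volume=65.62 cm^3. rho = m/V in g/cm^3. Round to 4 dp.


rho = 312.5 / 65.62 = 4.7623 g/cm^3


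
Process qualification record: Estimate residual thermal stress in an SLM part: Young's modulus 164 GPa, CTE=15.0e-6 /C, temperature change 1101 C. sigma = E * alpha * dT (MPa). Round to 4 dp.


sigma = 164*1000 * 15.0e-6 * 1101 = 2708.46 MPa


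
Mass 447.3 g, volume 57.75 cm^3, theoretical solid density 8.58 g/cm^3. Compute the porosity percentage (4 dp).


rho_part = 447.3 / 57.75 = 7.74545455 g/cm^3
Porosity = (1 - 7.74545455/8.58)*100 = 9.7266 %


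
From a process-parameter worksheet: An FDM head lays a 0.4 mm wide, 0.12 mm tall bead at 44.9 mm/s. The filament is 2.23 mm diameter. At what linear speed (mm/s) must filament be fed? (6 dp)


Q = 0.4 * 0.12 * 44.9 = 2.1552 mm^3/s
A_fil = pi*(2.23/2)^2 = 3.90570653 mm^2
v_feed = 2.1552 / 3.90570653 = 0.551808 mm/s


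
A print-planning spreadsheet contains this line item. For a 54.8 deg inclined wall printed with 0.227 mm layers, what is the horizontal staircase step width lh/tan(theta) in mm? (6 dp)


step = 0.227 / tan(54.8) = 0.160131 mm


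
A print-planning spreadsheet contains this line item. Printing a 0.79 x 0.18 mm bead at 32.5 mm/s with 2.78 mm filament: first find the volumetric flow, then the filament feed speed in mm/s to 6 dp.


Q = 0.79 * 0.18 * 32.5 = 4.6215 mm^3/s
A_fil = pi*(2.78/2)^2 = 6.06987117 mm^2
v_feed = 4.6215 / 6.06987117 = 0.761384 mm/s


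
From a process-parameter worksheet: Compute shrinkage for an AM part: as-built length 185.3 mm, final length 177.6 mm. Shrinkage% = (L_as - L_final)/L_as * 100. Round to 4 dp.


Shrinkage = ((185.3-177.6)/185.3)*100 = 4.1554 %


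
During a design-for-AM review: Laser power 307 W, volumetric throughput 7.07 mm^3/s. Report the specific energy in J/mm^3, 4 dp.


SE = 307 / 7.07 = 43.4229 J/mm^3


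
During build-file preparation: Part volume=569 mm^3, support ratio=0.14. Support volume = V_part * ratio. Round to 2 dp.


V_support = 569 * 0.14 = 79.66 mm^3


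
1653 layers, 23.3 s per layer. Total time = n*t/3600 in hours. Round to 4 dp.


t = 1653 * 23.3 / 3600 = 10.6986 hrs


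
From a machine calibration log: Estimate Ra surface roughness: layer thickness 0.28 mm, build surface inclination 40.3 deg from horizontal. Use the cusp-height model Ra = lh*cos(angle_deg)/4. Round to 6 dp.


Ra = 0.28 * cos(40.3) / 4 = 0.053387 mm


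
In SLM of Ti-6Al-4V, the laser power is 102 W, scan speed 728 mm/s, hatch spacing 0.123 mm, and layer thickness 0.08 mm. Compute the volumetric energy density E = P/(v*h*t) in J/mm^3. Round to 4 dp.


E = 102 / (728*0.123*0.08) = 14.2388 J/mm^3


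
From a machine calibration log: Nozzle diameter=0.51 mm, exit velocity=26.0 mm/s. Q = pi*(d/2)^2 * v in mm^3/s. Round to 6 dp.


A = pi*(0.51/2)^2 = 0.20428206 mm^2
Q = 0.20428206 * 26.0 = 5.311334 mm^3/s


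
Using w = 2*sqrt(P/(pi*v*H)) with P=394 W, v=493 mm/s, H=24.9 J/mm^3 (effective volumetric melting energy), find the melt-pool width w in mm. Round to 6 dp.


w = 2*sqrt(394/(pi*493*24.9)) = 0.202153 mm


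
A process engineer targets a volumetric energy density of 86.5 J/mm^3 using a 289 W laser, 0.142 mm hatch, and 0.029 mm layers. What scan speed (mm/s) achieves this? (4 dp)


v = 289 / (86.5*0.142*0.029) = 811.326 mm/s


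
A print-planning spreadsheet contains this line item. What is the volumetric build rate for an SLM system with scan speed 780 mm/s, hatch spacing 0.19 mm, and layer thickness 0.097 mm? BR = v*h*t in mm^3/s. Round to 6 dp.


Rate = 780 * 0.19 * 0.097 = 14.3754 mm^3/s


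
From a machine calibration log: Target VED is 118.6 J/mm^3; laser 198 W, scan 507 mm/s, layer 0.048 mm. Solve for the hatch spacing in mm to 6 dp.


h = 198 / (118.6*507*0.048) = 0.068601 mm


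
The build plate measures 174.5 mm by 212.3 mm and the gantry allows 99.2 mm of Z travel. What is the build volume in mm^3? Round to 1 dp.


V = 174.5 * 212.3 * 99.2 = 3674997.9 mm^3


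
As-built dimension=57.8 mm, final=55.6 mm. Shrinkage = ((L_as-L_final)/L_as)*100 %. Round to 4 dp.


Shrinkage = ((57.8-55.6)/57.8)*100 = 3.8062 %


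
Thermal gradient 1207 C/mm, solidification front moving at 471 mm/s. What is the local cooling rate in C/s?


CR = 1207 * 471 = 568497 C/s


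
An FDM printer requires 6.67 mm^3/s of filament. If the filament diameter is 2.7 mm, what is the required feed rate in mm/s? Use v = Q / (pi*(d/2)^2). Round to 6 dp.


A = pi*(2.7/2)^2 = 5.725553
v = 6.67 / 5.725553 = 1.164953 mm/s


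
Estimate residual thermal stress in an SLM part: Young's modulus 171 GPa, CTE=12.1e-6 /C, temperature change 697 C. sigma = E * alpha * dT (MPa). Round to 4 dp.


sigma = 171*1000 * 12.1e-6 * 697 = 1442.1627 MPa


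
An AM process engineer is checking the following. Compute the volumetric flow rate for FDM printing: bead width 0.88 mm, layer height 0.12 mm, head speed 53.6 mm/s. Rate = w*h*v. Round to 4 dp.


Rate = 0.88 * 0.12 * 53.6 = 5.6602 mm^3/s


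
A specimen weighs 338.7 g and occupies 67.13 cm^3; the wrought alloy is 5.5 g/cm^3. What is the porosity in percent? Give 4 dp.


rho_part = 338.7 / 67.13 = 5.04543423 g/cm^3
Porosity = (1 - 5.04543423/5.5)*100 = 8.2648 %


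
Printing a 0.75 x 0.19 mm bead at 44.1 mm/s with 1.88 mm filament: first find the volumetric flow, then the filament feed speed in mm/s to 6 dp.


Q = 0.75 * 0.19 * 44.1 = 6.28425 mm^3/s
A_fil = pi*(1.88/2)^2 = 2.77591127 mm^2
v_feed = 6.28425 / 2.77591127 = 2.263851 mm/s


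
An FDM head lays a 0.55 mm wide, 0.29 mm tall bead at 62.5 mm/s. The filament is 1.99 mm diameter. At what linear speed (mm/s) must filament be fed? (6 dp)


Q = 0.55 * 0.29 * 62.5 = 9.96875 mm^3/s
A_fil = pi*(1.99/2)^2 = 3.11025527 mm^2
v_feed = 9.96875 / 3.11025527 = 3.205123 mm/s


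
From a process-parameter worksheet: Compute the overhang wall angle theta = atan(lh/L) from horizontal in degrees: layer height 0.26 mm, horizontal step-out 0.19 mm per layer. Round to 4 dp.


angle = atan(0.26/0.19) = 53.8418 degrees


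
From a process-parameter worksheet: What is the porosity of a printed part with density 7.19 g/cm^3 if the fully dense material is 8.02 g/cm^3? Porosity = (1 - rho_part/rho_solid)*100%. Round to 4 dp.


Porosity = (1-7.19/8.02)*100 = 10.3491 %


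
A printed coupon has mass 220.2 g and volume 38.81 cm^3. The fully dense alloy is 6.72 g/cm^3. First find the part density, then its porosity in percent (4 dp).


rho_part = 220.2 / 38.81 = 5.67379541 g/cm^3
Porosity = (1 - 5.67379541/6.72)*100 = 15.5685 %


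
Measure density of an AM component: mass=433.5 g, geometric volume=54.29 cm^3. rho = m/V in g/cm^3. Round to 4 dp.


rho = 433.5 / 54.29 = 7.9849 g/cm^3


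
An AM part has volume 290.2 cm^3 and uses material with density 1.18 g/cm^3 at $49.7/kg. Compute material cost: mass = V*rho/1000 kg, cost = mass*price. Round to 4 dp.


Mass = 290.2*1.18/1000 = 0.342436 kg
Cost = 0.342436 * 49.7 = 17.0191 $


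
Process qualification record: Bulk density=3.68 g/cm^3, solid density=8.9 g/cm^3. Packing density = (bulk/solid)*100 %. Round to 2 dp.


Packing = (3.68/8.9)*100 = 41.35 %


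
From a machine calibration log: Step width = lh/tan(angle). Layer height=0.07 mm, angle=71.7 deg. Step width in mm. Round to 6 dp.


step = 0.07 / tan(71.7) = 0.02315 mm


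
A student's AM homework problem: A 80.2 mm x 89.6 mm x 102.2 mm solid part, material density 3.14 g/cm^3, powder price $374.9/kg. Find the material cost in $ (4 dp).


V = 80.2 * 89.6 * 102.2 = 734401.024 mm^3 = 734.401024 cm^3
Mass = 734.401024 * 3.14 / 1000 = 2.30601922 kg
Cost = 2.30601922 * 374.9 = 864.5266 $


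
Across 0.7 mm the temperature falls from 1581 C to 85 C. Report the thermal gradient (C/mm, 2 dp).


G = (1581-85)/0.7 = 2137.14 C/mm


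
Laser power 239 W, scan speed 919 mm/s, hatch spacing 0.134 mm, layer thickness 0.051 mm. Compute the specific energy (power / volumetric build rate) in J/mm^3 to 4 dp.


Build rate = 919 * 0.134 * 0.051 = 6.280446 mm^3/s
SE = 239 / 6.280446 = 38.0546 J/mm^3


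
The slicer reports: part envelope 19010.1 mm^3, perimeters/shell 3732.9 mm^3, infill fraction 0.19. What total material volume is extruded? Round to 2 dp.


V_infill = (19010.1 - 3732.9) * 0.19 = 2902.67
V_total = 3732.9 + 2902.67 = 6635.57 mm^3


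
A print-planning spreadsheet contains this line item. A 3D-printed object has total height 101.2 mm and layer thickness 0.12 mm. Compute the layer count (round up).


Layers = ceil(101.2/0.12) = 844


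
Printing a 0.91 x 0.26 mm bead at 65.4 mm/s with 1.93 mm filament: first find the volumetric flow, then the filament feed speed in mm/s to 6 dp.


Q = 0.91 * 0.26 * 65.4 = 15.47364 mm^3/s
A_fil = pi*(1.93/2)^2 = 2.92552962 mm^2
v_feed = 15.47364 / 2.92552962 = 5.289176 mm/s


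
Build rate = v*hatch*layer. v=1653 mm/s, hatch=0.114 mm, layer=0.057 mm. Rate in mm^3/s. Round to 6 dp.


Rate = 1653 * 0.114 * 0.057 = 10.741194 mm^3/s


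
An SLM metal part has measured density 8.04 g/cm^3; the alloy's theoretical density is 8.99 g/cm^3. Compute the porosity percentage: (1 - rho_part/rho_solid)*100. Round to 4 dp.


Porosity = (1-8.04/8.99)*100 = 10.5673 %


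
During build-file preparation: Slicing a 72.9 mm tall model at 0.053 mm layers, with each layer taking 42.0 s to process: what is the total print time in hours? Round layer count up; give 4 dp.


Layers = ceil(72.9/0.053) = 1376
t = 1376 * 42.0 / 3600 = 16.0533 hrs


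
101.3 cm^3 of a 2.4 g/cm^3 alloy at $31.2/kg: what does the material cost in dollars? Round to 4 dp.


Mass = 101.3*2.4/1000 = 0.24312 kg
Cost = 0.24312 * 31.2 = 7.5853 $


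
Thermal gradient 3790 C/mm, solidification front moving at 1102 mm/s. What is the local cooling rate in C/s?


CR = 3790 * 1102 = 4176580 C/s


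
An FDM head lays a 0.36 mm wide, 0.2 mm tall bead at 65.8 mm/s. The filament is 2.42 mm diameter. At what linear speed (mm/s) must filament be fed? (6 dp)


Q = 0.36 * 0.2 * 65.8 = 4.7376 mm^3/s
A_fil = pi*(2.42/2)^2 = 4.5996058 mm^2
v_feed = 4.7376 / 4.5996058 = 1.030001 mm/s


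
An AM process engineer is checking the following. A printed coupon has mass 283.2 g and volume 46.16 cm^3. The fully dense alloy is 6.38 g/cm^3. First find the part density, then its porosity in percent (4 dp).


rho_part = 283.2 / 46.16 = 6.13518198 g/cm^3
Porosity = (1 - 6.13518198/6.38)*100 = 3.8373 %


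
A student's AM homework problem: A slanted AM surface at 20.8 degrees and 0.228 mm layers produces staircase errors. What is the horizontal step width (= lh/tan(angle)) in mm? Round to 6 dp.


step = 0.228 / tan(20.8) = 0.600214 mm


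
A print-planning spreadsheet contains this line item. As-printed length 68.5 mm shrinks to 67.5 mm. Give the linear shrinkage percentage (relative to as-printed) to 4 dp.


Shrinkage = ((68.5-67.5)/68.5)*100 = 1.4599 %


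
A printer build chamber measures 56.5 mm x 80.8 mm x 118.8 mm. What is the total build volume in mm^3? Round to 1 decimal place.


V = 56.5 * 80.8 * 118.8 = 542345.8 mm^3


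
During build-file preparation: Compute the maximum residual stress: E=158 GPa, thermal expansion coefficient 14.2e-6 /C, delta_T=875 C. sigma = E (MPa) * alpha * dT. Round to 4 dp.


sigma = 158*1000 * 14.2e-6 * 875 = 1963.15 MPa


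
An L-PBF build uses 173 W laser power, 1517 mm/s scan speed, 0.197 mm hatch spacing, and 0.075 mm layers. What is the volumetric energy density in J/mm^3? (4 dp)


E = 173 / (1517*0.197*0.075) = 7.7185 J/mm^3


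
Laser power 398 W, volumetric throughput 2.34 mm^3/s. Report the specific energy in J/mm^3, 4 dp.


SE = 398 / 2.34 = 170.0855 J/mm^3


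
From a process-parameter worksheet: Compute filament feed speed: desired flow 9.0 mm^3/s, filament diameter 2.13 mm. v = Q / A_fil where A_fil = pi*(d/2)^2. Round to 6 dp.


A = pi*(2.13/2)^2 = 3.563273
v = 9.0 / 3.563273 = 2.525768 mm/s


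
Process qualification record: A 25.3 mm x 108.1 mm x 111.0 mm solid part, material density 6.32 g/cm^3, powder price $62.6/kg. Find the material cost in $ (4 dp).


V = 25.3 * 108.1 * 111.0 = 303577.23 mm^3 = 303.57723 cm^3
Mass = 303.57723 * 6.32 / 1000 = 1.91860809 kg
Cost = 1.91860809 * 62.6 = 120.1049 $


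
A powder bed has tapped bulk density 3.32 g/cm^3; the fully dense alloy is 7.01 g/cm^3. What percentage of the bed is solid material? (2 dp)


Packing = (3.32/7.01)*100 = 47.36 %


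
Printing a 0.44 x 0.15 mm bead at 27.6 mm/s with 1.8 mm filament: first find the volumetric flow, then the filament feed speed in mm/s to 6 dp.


Q = 0.44 * 0.15 * 27.6 = 1.8216 mm^3/s
A_fil = pi*(1.8/2)^2 = 2.54469005 mm^2
v_feed = 1.8216 / 2.54469005 = 0.715844 mm/s


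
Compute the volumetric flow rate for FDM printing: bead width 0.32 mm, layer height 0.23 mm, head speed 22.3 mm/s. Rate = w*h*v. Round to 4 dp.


Rate = 0.32 * 0.23 * 22.3 = 1.6413 mm^3/s


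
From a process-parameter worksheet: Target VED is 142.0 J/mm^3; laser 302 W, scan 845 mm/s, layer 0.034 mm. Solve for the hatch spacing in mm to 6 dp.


h = 302 / (142.0*845*0.034) = 0.074026 mm


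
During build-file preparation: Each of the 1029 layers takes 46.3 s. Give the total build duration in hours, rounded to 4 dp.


t = 1029 * 46.3 / 3600 = 13.2341 hrs


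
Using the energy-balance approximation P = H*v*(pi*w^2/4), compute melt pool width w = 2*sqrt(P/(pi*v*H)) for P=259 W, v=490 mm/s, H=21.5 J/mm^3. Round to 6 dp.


w = 2*sqrt(259/(pi*490*21.5)) = 0.176924 mm


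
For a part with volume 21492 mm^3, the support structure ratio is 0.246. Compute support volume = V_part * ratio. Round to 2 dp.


V_support = 21492 * 0.246 = 5287.03 mm^3


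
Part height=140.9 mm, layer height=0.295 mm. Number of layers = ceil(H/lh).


Layers = ceil(140.9/0.295) = 478


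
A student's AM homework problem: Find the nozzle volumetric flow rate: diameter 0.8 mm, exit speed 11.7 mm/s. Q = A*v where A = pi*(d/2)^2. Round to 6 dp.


A = pi*(0.8/2)^2 = 0.50265482 mm^2
Q = 0.50265482 * 11.7 = 5.881061 mm^3/s


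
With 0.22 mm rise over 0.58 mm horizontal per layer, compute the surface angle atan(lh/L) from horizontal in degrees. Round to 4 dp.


angle = atan(0.22/0.58) = 20.7723 degrees


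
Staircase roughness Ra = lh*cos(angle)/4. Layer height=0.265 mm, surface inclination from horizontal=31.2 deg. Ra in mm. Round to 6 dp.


Ra = 0.265 * cos(31.2) / 4 = 0.056668 mm


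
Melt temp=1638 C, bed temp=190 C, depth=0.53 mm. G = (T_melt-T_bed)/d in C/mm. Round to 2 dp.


G = (1638-190)/0.53 = 2732.08 C/mm


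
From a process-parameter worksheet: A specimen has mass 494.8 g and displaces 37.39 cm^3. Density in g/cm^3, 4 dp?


rho = 494.8 / 37.39 = 13.2335 g/cm^3


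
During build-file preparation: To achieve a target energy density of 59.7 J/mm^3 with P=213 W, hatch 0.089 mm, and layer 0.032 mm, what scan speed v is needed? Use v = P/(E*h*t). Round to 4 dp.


v = 213 / (59.7*0.089*0.032) = 1252.7525 mm/s


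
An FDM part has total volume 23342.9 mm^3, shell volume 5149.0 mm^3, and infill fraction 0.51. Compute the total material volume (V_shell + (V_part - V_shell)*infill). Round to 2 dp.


V_infill = (23342.9 - 5149.0) * 0.51 = 9278.89
V_total = 5149.0 + 9278.89 = 14427.89 mm^3


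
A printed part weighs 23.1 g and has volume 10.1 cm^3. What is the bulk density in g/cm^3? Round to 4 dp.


rho = 23.1 / 10.1 = 2.2871 g/cm^3


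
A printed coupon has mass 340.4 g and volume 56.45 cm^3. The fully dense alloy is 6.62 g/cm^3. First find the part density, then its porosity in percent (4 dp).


rho_part = 340.4 / 56.45 = 6.03011515 g/cm^3
Porosity = (1 - 6.03011515/6.62)*100 = 8.9106 %


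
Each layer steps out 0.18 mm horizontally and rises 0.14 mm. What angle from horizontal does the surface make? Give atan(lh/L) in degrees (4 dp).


angle = atan(0.14/0.18) = 37.875 degrees


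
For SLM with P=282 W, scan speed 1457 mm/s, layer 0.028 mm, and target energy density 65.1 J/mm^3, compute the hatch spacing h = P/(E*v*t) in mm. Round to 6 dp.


h = 282 / (65.1*1457*0.028) = 0.106182 mm


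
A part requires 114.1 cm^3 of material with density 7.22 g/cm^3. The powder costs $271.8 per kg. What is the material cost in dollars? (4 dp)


Mass = 114.1*7.22/1000 = 0.823802 kg
Cost = 0.823802 * 271.8 = 223.9094 $


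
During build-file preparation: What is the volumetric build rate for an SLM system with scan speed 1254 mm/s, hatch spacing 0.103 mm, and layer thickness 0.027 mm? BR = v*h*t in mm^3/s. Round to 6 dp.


Rate = 1254 * 0.103 * 0.027 = 3.487374 mm^3/s


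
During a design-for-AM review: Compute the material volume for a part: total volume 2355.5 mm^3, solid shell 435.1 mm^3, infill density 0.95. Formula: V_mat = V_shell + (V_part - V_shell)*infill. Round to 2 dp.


V_infill = (2355.5 - 435.1) * 0.95 = 1824.38
V_total = 435.1 + 1824.38 = 2259.48 mm^3


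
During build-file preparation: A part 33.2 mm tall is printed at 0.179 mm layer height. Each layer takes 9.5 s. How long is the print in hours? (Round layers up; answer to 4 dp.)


Layers = ceil(33.2/0.179) = 186
t = 186 * 9.5 / 3600 = 0.4908 hrs


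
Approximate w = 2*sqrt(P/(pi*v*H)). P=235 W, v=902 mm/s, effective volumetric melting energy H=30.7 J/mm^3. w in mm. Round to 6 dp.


w = 2*sqrt(235/(pi*902*30.7)) = 0.103948 mm


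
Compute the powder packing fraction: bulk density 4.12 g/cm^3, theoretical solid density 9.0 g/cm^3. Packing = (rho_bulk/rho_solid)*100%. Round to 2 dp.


Packing = (4.12/9.0)*100 = 45.78 %


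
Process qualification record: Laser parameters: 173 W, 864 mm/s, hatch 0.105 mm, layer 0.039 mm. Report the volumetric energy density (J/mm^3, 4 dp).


E = 173 / (864*0.105*0.039) = 48.8966 J/mm^3


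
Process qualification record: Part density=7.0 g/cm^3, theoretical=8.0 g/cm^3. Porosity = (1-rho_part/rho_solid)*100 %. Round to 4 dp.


Porosity = (1-7.0/8.0)*100 = 12.5 %


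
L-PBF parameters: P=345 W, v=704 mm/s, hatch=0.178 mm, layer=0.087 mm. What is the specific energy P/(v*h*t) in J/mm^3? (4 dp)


Build rate = 704 * 0.178 * 0.087 = 10.902144 mm^3/s
SE = 345 / 10.902144 = 31.6452 J/mm^3


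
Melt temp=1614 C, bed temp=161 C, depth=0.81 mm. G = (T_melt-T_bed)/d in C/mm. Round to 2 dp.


G = (1614-161)/0.81 = 1793.83 C/mm


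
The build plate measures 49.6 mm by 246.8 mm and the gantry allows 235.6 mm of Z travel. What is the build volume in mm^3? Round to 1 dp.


V = 49.6 * 246.8 * 235.6 = 2884045.6 mm^3


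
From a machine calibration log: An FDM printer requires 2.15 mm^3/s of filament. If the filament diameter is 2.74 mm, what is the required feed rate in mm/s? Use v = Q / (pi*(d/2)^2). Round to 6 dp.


A = pi*(2.74/2)^2 = 5.896455
v = 2.15 / 5.896455 = 0.364626 mm/s


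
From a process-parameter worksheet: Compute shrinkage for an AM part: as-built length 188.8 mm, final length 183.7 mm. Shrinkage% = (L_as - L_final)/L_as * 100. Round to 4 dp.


Shrinkage = ((188.8-183.7)/188.8)*100 = 2.7013 %


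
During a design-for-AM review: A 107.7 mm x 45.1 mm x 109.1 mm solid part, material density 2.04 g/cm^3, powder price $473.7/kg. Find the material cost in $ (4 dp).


V = 107.7 * 45.1 * 109.1 = 529928.157 mm^3 = 529.928157 cm^3
Mass = 529.928157 * 2.04 / 1000 = 1.08105344 kg
Cost = 1.08105344 * 473.7 = 512.095 $


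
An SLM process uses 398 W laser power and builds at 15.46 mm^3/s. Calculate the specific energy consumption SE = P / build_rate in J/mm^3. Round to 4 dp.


SE = 398 / 15.46 = 25.7439 J/mm^3


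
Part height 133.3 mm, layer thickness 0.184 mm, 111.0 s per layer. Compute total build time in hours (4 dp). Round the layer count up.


Layers = ceil(133.3/0.184) = 725
t = 725 * 111.0 / 3600 = 22.3542 hrs


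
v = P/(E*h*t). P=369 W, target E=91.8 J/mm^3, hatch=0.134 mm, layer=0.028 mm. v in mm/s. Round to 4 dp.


v = 369 / (91.8*0.134*0.028) = 1071.3241 mm/s


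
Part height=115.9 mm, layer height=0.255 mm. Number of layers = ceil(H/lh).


Layers = ceil(115.9/0.255) = 455


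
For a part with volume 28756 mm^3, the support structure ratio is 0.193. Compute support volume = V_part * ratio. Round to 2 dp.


V_support = 28756 * 0.193 = 5549.91 mm^3


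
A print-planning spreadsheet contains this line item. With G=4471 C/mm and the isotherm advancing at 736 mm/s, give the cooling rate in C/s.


CR = 4471 * 736 = 3290656 C/s


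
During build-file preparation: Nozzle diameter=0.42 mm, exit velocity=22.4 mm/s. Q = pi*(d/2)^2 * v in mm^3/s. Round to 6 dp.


A = pi*(0.42/2)^2 = 0.13854424 mm^2
Q = 0.13854424 * 22.4 = 3.103391 mm^3/s


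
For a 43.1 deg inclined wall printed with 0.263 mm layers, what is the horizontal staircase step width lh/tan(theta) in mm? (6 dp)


step = 0.263 / tan(43.1) = 0.281048 mm


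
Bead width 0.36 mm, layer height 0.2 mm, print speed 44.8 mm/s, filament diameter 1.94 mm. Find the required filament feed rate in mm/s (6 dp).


Q = 0.36 * 0.2 * 44.8 = 3.2256 mm^3/s
A_fil = pi*(1.94/2)^2 = 2.95592453 mm^2
v_feed = 3.2256 / 2.95592453 = 1.091232 mm/s


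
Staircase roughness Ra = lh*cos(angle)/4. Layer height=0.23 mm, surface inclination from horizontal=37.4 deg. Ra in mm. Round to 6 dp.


Ra = 0.23 * cos(37.4) / 4 = 0.045679 mm


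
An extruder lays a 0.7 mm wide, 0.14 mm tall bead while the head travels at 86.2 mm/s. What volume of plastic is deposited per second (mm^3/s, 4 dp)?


Rate = 0.7 * 0.14 * 86.2 = 8.4476 mm^3/s


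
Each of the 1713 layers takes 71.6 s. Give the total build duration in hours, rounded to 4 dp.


t = 1713 * 71.6 / 3600 = 34.0697 hrs


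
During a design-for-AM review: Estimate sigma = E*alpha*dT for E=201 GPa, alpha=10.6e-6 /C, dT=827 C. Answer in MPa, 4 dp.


sigma = 201*1000 * 10.6e-6 * 827 = 1762.0062 MPa


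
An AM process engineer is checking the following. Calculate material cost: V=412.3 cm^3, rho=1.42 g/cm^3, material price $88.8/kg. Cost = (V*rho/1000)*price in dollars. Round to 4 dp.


Mass = 412.3*1.42/1000 = 0.585466 kg
Cost = 0.585466 * 88.8 = 51.9894 $


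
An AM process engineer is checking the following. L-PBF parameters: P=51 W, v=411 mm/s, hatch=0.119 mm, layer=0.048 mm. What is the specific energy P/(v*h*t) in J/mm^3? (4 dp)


Build rate = 411 * 0.119 * 0.048 = 2.347632 mm^3/s
SE = 51 / 2.347632 = 21.724 J/mm^3


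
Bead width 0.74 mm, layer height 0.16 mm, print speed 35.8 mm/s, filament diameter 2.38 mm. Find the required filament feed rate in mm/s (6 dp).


Q = 0.74 * 0.16 * 35.8 = 4.23872 mm^3/s
A_fil = pi*(2.38/2)^2 = 4.44880936 mm^2
v_feed = 4.23872 / 4.44880936 = 0.952776 mm/s


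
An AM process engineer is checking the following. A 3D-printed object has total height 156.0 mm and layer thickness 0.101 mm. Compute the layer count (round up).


Layers = ceil(156.0/0.101) = 1545


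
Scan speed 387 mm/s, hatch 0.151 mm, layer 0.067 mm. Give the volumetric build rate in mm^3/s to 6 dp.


Rate = 387 * 0.151 * 0.067 = 3.915279 mm^3/s


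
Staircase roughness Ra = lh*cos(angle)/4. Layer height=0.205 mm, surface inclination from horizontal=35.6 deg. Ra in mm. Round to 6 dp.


Ra = 0.205 * cos(35.6) / 4 = 0.041671 mm


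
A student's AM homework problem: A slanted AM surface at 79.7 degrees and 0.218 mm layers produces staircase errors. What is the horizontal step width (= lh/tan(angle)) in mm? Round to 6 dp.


step = 0.218 / tan(79.7) = 0.039617 mm


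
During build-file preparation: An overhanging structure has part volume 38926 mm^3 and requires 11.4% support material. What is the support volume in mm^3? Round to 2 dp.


V_support = 38926 * 0.114 = 4437.56 mm^3


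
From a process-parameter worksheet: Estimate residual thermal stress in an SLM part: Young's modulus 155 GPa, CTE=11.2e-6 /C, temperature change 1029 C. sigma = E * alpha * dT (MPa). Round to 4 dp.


sigma = 155*1000 * 11.2e-6 * 1029 = 1786.344 MPa


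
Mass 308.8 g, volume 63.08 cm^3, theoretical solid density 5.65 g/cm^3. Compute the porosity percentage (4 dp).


rho_part = 308.8 / 63.08 = 4.89537096 g/cm^3
Porosity = (1 - 4.89537096/5.65)*100 = 13.3563 %


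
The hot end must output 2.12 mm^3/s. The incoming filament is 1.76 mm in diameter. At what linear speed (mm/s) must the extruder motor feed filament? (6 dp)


A = pi*(1.76/2)^2 = 2.432849
v = 2.12 / 2.432849 = 0.871406 mm/s


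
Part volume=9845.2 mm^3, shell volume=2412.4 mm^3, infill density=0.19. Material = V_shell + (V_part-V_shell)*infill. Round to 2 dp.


V_infill = (9845.2 - 2412.4) * 0.19 = 1412.23
V_total = 2412.4 + 1412.23 = 3824.63 mm^3


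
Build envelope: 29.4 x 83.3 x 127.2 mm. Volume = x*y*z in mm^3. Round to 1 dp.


V = 29.4 * 83.3 * 127.2 = 311515.3 mm^3


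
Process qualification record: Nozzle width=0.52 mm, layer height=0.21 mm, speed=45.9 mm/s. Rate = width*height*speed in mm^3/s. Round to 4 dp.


Rate = 0.52 * 0.21 * 45.9 = 5.0123 mm^3/s


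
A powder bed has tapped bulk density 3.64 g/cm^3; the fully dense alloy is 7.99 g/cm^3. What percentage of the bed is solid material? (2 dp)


Packing = (3.64/7.99)*100 = 45.56 %
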